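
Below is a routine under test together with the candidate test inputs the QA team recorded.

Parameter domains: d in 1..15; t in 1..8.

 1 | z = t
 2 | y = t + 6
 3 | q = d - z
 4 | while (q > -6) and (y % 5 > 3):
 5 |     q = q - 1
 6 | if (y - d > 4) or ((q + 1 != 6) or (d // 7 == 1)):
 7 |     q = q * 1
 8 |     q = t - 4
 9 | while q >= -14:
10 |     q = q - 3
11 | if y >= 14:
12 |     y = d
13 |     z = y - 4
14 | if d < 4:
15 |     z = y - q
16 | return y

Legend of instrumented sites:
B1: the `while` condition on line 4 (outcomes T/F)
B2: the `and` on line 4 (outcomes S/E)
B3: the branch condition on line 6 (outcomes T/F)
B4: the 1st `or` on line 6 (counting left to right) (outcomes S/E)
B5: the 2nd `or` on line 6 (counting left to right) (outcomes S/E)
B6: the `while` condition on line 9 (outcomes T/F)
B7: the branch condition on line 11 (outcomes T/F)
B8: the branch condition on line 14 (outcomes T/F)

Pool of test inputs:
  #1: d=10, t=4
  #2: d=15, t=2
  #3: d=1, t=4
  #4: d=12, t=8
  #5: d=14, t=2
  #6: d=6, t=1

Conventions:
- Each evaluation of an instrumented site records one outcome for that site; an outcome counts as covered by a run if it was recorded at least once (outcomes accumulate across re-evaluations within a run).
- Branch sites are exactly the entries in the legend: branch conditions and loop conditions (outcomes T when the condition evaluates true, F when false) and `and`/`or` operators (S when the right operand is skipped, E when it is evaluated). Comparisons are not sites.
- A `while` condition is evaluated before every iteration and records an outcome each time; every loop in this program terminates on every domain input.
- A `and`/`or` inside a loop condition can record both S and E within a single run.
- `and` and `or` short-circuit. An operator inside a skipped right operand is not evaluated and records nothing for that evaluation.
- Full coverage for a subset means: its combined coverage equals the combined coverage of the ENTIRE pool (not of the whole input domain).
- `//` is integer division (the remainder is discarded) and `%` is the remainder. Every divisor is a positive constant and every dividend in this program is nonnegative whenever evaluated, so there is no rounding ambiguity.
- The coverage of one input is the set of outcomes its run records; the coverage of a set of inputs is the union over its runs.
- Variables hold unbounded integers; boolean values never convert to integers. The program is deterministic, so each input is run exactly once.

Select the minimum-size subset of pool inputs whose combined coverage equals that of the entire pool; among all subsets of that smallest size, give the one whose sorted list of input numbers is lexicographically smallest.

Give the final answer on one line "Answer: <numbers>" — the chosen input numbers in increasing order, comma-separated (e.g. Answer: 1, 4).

#1 (d=10, t=4) -> B2->E, B1->F, B4->E, B5->S, B3->T, B6->T, B6->T, B6->T, B6->T, B6->T, B6->F, B7->F, B8->F; covered: B1=F, B2=E, B3=T, B4=E, B5=S, B6=T, B6=F, B7=F, B8=F
#2 (d=15, t=2) -> B2->E, B1->F, B4->E, B5->S, B3->T, B6->T, B6->T, B6->T, B6->T, B6->T, B6->F, B7->F, B8->F; covered: B1=F, B2=E, B3=T, B4=E, B5=S, B6=T, B6=F, B7=F, B8=F
#3 (d=1, t=4) -> B2->E, B1->F, B4->S, B3->T, B6->T, B6->T, B6->T, B6->T, B6->T, B6->F, B7->F, B8->T; covered: B1=F, B2=E, B3=T, B4=S, B6=T, B6=F, B7=F, B8=T
#4 (d=12, t=8) -> B2->E, B1->T, B2->E, B1->T, B2->E, B1->T, B2->E, B1->T, B2->E, B1->T, B2->E, B1->T, B2->E, B1->T, ...; covered: B1=T, B1=F, B2=S, B2=E, B3=T, B4=E, B5=S, B6=T, B6=F, B7=T, B8=F
#5 (d=14, t=2) -> B2->E, B1->F, B4->E, B5->S, B3->T, B6->T, B6->T, B6->T, B6->T, B6->T, B6->F, B7->F, B8->F; covered: B1=F, B2=E, B3=T, B4=E, B5=S, B6=T, B6=F, B7=F, B8=F
#6 (d=6, t=1) -> B2->E, B1->F, B4->E, B5->E, B3->F, B6->T, B6->T, B6->T, B6->T, B6->T, B6->T, B6->T, B6->F, B7->F, ...; covered: B1=F, B2=E, B3=F, B4=E, B5=E, B6=T, B6=F, B7=F, B8=F
the full pool covers 16 outcomes: B1=T, B1=F, B2=S, B2=E, B3=T, B3=F, B4=S, B4=E, B5=S, B5=E, B6=T, B6=F, B7=T, B7=F, B8=T, B8=F
checked all size-1 subsets: none covers 16 outcomes (max 11/16)
checked all size-2 subsets: none covers 16 outcomes (max 14/16)
the canonical winner is {3, 4, 6}: size 3, full 16-outcome coverage, earliest index list among size-3 covers

Answer: 3, 4, 6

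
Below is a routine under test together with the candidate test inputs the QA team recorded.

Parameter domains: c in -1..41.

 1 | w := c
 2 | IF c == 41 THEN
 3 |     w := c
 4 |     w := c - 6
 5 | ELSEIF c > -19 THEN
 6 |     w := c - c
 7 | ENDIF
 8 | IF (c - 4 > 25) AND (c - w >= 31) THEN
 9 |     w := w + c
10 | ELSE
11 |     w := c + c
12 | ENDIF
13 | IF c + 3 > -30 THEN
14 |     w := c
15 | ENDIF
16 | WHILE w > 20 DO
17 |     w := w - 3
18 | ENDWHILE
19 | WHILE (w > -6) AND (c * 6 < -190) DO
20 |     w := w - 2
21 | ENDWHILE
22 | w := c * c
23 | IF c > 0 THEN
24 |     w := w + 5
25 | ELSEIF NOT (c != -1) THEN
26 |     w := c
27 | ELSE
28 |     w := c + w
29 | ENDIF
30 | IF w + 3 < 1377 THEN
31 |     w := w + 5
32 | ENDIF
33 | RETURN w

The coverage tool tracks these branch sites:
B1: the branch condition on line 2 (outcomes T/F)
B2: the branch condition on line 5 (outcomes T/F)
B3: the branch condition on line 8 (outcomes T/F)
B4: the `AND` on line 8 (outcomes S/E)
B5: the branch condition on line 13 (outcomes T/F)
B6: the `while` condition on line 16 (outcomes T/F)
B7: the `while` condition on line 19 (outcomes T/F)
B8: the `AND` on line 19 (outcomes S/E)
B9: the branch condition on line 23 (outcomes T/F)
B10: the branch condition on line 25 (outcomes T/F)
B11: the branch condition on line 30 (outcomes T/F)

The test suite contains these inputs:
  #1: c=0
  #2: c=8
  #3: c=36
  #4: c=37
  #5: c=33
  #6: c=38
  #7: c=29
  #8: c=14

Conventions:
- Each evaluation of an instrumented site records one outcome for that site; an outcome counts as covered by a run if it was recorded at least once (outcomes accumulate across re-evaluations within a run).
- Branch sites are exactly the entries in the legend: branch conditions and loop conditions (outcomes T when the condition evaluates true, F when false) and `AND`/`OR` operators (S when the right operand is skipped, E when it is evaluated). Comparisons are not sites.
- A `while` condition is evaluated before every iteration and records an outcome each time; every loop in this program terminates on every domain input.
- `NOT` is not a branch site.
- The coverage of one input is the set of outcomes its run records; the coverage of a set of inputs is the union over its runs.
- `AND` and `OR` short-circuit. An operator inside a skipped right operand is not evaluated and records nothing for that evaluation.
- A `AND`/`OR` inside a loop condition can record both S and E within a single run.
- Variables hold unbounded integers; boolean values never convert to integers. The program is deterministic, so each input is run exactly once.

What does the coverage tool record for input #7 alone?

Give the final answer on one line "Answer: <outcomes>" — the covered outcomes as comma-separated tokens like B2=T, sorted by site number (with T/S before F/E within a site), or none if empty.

Tracing the run of input #7 (c=29):
  B1->F, B2->T, B4->S, B3->F, B5->T, B6->T, B6->T, B6->T, B6->F, B8->E
  B7->F, B9->T, B11->T
distinct outcomes covered: B1=F, B2=T, B3=F, B4=S, B5=T, B6=T, B6=F, B7=F, B8=E, B9=T, B11=T

Answer: B1=F, B2=T, B3=F, B4=S, B5=T, B6=T, B6=F, B7=F, B8=E, B9=T, B11=T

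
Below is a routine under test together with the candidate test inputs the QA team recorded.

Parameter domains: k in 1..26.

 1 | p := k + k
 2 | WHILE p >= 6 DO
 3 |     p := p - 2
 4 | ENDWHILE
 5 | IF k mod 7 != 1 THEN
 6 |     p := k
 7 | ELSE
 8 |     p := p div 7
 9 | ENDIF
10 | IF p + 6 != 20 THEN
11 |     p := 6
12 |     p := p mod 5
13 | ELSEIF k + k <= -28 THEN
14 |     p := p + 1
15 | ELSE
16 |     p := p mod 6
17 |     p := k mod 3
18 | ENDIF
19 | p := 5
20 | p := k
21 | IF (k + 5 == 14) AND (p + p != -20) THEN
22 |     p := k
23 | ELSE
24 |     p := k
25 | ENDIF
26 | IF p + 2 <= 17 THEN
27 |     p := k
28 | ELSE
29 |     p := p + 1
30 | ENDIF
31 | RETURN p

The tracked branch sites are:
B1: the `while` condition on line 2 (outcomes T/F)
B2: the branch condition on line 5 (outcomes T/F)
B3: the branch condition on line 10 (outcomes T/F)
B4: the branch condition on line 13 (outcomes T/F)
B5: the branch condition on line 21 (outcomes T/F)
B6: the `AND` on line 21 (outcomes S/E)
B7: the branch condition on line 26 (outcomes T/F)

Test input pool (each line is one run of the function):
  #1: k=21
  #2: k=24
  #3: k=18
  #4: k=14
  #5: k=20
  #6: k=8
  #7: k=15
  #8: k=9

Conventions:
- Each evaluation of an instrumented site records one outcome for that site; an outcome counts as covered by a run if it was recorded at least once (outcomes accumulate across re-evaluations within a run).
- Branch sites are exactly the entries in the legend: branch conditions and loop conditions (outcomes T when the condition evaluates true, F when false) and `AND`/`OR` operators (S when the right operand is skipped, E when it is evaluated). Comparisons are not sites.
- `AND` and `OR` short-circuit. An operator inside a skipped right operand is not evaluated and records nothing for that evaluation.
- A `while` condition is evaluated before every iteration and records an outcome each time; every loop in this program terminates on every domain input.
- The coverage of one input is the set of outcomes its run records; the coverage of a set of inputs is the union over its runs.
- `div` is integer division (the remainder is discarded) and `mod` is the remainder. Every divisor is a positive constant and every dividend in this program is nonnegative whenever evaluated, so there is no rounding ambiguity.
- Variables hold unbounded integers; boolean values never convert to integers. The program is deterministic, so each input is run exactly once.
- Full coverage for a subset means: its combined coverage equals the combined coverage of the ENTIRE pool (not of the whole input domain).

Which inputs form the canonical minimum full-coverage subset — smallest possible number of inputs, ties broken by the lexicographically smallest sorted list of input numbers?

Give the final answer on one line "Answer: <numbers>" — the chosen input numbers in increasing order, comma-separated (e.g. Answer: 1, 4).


input #1 (k=21): events B1->T, B1->T, B1->T, B1->T, B1->T, B1->T, B1->T, B1->T, B1->T, B1->T, B1->T, B1->T, B1->T, B1->T, ...; covers B1=T, B1=F, B2=T, B3=T, B5=F, B6=S, B7=F
input #2 (k=24): events B1->T, B1->T, B1->T, B1->T, B1->T, B1->T, B1->T, B1->T, B1->T, B1->T, B1->T, B1->T, B1->T, B1->T, ...; covers B1=T, B1=F, B2=T, B3=T, B5=F, B6=S, B7=F
input #3 (k=18): events B1->T, B1->T, B1->T, B1->T, B1->T, B1->T, B1->T, B1->T, B1->T, B1->T, B1->T, B1->T, B1->T, B1->T, ...; covers B1=T, B1=F, B2=T, B3=T, B5=F, B6=S, B7=F
input #4 (k=14): events B1->T, B1->T, B1->T, B1->T, B1->T, B1->T, B1->T, B1->T, B1->T, B1->T, B1->T, B1->T, B1->F, B2->T, ...; covers B1=T, B1=F, B2=T, B3=F, B4=F, B5=F, B6=S, B7=T
input #5 (k=20): events B1->T, B1->T, B1->T, B1->T, B1->T, B1->T, B1->T, B1->T, B1->T, B1->T, B1->T, B1->T, B1->T, B1->T, ...; covers B1=T, B1=F, B2=T, B3=T, B5=F, B6=S, B7=F
input #6 (k=8): events B1->T, B1->T, B1->T, B1->T, B1->T, B1->T, B1->F, B2->F, B3->T, B6->S, B5->F, B7->T; covers B1=T, B1=F, B2=F, B3=T, B5=F, B6=S, B7=T
input #7 (k=15): events B1->T, B1->T, B1->T, B1->T, B1->T, B1->T, B1->T, B1->T, B1->T, B1->T, B1->T, B1->T, B1->T, B1->F, ...; covers B1=T, B1=F, B2=F, B3=T, B5=F, B6=S, B7=T
input #8 (k=9): events B1->T, B1->T, B1->T, B1->T, B1->T, B1->T, B1->T, B1->F, B2->T, B3->T, B6->E, B5->T, B7->T; covers B1=T, B1=F, B2=T, B3=T, B5=T, B6=E, B7=T
union over all inputs: B1=T, B1=F, B2=T, B2=F, B3=T, B3=F, B4=F, B5=T, B5=F, B6=S, B6=E, B7=T, B7=F (13 outcomes)
every size-1 subset falls short of the 13 outcomes (best: 8/13)
every size-2 subset falls short of the 13 outcomes (best: 11/13)
every size-3 subset falls short of the 13 outcomes (best: 12/13)
inputs {1, 4, 6, 8} (size 4) cover everything; no size-4 subset with a lexicographically smaller index list covers all 13
Answer: 1, 4, 6, 8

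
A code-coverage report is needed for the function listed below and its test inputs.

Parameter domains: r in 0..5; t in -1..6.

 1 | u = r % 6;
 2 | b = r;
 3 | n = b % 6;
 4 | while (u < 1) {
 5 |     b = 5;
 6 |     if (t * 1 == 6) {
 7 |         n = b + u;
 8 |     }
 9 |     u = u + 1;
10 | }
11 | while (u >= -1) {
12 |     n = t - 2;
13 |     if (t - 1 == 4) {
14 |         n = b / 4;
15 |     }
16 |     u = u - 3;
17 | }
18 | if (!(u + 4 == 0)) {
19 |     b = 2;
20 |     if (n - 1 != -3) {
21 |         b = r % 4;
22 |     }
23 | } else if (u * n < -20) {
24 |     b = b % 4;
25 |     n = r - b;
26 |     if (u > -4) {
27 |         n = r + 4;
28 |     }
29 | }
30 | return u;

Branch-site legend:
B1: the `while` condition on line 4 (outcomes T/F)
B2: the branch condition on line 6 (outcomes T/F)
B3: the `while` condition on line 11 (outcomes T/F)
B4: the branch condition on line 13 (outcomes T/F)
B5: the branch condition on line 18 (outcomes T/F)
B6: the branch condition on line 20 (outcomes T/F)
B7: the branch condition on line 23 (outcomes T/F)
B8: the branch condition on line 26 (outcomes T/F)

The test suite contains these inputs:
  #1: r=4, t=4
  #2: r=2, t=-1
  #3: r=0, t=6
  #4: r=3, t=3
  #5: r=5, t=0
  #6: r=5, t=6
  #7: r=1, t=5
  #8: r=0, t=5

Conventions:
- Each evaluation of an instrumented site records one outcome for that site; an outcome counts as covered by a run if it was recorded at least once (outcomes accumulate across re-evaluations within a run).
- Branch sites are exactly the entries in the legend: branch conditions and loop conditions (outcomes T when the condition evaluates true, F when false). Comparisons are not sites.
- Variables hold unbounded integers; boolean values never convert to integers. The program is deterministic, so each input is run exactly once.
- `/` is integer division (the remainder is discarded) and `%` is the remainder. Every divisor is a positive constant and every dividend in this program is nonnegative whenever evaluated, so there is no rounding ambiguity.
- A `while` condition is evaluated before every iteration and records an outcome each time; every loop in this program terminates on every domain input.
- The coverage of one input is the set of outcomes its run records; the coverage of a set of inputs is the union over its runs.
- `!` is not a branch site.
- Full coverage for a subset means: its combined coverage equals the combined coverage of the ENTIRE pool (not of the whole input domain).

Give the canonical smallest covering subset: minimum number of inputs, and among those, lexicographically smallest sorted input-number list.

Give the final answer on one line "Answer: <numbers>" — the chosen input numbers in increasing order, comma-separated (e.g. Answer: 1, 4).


input #1 (r=4, t=4): covers B1=F, B3=T, B3=F, B4=F, B5=T, B6=T
input #2 (r=2, t=-1): covers B1=F, B3=T, B3=F, B4=F, B5=F, B7=F
input #3 (r=0, t=6): covers B1=T, B1=F, B2=T, B3=T, B3=F, B4=F, B5=T, B6=T
input #4 (r=3, t=3): covers B1=F, B3=T, B3=F, B4=F, B5=T, B6=T
input #5 (r=5, t=0): covers B1=F, B3=T, B3=F, B4=F, B5=F, B7=F
input #6 (r=5, t=6): covers B1=F, B3=T, B3=F, B4=F, B5=F, B7=F
input #7 (r=1, t=5): covers B1=F, B3=T, B3=F, B4=T, B5=T, B6=T
input #8 (r=0, t=5): covers B1=T, B1=F, B2=F, B3=T, B3=F, B4=T, B5=T, B6=T
pool-wide coverage (12 outcomes): B1=T, B1=F, B2=T, B2=F, B3=T, B3=F, B4=T, B4=F, B5=T, B5=F, B6=T, B7=F
size 1 is not enough: best union over all size-1 subsets is 8/12
size 2 is not enough: best union over all size-2 subsets is 11/12
inputs {2, 3, 8} (size 3) cover everything; no size-3 subset with a lexicographically smaller index list covers all 12
Answer: 2, 3, 8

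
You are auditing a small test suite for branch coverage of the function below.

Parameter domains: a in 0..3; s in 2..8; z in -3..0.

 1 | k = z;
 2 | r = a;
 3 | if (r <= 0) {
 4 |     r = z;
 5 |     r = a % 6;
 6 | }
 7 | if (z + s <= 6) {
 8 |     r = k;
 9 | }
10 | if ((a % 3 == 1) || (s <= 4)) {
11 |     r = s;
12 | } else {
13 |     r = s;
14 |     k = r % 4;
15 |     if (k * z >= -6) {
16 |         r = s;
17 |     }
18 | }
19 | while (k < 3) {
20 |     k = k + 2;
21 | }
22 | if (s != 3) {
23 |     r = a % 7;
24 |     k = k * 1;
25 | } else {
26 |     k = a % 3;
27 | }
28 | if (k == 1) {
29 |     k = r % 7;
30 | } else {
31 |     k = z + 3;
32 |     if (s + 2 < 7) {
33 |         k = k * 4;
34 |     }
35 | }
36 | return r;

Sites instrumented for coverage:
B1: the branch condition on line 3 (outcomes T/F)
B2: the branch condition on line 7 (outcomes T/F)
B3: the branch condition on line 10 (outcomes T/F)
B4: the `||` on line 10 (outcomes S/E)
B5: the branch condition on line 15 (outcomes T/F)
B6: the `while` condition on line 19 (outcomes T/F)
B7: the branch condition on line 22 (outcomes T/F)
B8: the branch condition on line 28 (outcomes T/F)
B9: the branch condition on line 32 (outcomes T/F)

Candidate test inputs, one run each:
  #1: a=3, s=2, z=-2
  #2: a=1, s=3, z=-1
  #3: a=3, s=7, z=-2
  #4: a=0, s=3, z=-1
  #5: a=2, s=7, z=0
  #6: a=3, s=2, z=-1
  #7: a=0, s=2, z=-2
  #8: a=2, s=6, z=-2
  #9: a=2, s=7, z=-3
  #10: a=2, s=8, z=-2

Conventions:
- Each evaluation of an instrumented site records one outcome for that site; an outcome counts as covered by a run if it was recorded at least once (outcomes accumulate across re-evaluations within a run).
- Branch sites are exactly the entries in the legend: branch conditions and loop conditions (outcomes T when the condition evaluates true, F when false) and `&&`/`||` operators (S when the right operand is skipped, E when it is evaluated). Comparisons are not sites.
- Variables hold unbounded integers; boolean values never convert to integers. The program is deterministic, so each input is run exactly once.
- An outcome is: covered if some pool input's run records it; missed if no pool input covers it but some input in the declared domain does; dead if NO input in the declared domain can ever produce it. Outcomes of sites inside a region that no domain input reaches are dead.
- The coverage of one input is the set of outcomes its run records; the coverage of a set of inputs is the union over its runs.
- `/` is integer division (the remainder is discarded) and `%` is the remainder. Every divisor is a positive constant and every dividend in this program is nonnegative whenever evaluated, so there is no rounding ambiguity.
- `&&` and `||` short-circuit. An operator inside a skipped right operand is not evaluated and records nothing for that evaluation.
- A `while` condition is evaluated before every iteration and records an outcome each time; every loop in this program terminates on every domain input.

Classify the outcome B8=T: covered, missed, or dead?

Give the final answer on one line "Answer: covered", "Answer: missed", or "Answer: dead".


B8=T is recorded by pool input(s) 2 -> covered
Answer: covered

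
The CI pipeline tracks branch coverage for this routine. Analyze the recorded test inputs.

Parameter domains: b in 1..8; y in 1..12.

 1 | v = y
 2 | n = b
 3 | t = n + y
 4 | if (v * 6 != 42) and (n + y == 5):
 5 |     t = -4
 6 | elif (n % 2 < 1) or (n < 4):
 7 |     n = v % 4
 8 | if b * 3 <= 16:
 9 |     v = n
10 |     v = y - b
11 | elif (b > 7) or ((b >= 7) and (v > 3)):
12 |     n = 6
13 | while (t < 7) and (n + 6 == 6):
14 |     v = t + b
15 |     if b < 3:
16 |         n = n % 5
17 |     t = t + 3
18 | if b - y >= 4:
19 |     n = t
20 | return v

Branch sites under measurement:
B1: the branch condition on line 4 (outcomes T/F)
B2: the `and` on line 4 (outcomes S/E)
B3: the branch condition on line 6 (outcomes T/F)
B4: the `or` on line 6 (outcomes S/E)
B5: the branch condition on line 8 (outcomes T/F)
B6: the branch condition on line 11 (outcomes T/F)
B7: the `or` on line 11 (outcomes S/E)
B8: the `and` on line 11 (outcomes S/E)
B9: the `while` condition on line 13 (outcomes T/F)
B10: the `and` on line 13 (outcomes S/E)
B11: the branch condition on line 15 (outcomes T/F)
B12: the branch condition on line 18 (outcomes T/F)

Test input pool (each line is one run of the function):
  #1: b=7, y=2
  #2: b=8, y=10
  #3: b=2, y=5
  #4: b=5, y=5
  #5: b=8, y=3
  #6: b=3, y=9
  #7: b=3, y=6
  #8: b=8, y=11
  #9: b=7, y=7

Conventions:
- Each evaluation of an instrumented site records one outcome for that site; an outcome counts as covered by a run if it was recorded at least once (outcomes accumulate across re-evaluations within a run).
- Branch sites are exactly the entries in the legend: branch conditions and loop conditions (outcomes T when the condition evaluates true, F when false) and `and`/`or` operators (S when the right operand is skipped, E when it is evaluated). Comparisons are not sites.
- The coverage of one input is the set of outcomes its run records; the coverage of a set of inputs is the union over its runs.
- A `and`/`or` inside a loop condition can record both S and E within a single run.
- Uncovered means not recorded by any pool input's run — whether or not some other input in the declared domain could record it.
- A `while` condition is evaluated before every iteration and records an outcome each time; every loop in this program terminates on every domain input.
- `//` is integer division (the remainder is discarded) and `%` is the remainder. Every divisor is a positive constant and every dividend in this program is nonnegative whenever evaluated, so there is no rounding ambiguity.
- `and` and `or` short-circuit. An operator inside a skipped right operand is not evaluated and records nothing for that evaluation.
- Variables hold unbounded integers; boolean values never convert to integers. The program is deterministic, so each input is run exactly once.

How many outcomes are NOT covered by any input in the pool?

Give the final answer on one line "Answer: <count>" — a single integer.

#1 (b=7, y=2) -> B2->E, B1->F, B4->E, B3->F, B5->F, B7->E, B8->E, B6->F, B10->S, B9->F, B12->T; covered: B1=F, B2=E, B3=F, B4=E, B5=F, B6=F, B7=E, B8=E, B9=F, B10=S, B12=T
#2 (b=8, y=10) -> B2->E, B1->F, B4->S, B3->T, B5->F, B7->S, B6->T, B10->S, B9->F, B12->F; covered: B1=F, B2=E, B3=T, B4=S, B5=F, B6=T, B7=S, B9=F, B10=S, B12=F
#3 (b=2, y=5) -> B2->E, B1->F, B4->S, B3->T, B5->T, B10->S, B9->F, B12->F; covered: B1=F, B2=E, B3=T, B4=S, B5=T, B9=F, B10=S, B12=F
#4 (b=5, y=5) -> B2->E, B1->F, B4->E, B3->F, B5->T, B10->S, B9->F, B12->F; covered: B1=F, B2=E, B3=F, B4=E, B5=T, B9=F, B10=S, B12=F
#5 (b=8, y=3) -> B2->E, B1->F, B4->S, B3->T, B5->F, B7->S, B6->T, B10->S, B9->F, B12->T; covered: B1=F, B2=E, B3=T, B4=S, B5=F, B6=T, B7=S, B9=F, B10=S, B12=T
#6 (b=3, y=9) -> B2->E, B1->F, B4->E, B3->T, B5->T, B10->S, B9->F, B12->F; covered: B1=F, B2=E, B3=T, B4=E, B5=T, B9=F, B10=S, B12=F
#7 (b=3, y=6) -> B2->E, B1->F, B4->E, B3->T, B5->T, B10->S, B9->F, B12->F; covered: B1=F, B2=E, B3=T, B4=E, B5=T, B9=F, B10=S, B12=F
#8 (b=8, y=11) -> B2->E, B1->F, B4->S, B3->T, B5->F, B7->S, B6->T, B10->S, B9->F, B12->F; covered: B1=F, B2=E, B3=T, B4=S, B5=F, B6=T, B7=S, B9=F, B10=S, B12=F
#9 (b=7, y=7) -> B2->S, B1->F, B4->E, B3->F, B5->F, B7->E, B8->E, B6->T, B10->S, B9->F, B12->F; covered: B1=F, B2=S, B3=F, B4=E, B5=F, B6=T, B7=E, B8=E, B9=F, B10=S, B12=F
union over the pool: B1=F, B2=S, B2=E, B3=T, B3=F, B4=S, B4=E, B5=T, B5=F, B6=T, B6=F, B7=S, B7=E, B8=E, B9=F, B10=S, B12=T, B12=F
uncovered (6 of 24): B1=T, B8=S, B9=T, B10=E, B11=T, B11=F

Answer: 6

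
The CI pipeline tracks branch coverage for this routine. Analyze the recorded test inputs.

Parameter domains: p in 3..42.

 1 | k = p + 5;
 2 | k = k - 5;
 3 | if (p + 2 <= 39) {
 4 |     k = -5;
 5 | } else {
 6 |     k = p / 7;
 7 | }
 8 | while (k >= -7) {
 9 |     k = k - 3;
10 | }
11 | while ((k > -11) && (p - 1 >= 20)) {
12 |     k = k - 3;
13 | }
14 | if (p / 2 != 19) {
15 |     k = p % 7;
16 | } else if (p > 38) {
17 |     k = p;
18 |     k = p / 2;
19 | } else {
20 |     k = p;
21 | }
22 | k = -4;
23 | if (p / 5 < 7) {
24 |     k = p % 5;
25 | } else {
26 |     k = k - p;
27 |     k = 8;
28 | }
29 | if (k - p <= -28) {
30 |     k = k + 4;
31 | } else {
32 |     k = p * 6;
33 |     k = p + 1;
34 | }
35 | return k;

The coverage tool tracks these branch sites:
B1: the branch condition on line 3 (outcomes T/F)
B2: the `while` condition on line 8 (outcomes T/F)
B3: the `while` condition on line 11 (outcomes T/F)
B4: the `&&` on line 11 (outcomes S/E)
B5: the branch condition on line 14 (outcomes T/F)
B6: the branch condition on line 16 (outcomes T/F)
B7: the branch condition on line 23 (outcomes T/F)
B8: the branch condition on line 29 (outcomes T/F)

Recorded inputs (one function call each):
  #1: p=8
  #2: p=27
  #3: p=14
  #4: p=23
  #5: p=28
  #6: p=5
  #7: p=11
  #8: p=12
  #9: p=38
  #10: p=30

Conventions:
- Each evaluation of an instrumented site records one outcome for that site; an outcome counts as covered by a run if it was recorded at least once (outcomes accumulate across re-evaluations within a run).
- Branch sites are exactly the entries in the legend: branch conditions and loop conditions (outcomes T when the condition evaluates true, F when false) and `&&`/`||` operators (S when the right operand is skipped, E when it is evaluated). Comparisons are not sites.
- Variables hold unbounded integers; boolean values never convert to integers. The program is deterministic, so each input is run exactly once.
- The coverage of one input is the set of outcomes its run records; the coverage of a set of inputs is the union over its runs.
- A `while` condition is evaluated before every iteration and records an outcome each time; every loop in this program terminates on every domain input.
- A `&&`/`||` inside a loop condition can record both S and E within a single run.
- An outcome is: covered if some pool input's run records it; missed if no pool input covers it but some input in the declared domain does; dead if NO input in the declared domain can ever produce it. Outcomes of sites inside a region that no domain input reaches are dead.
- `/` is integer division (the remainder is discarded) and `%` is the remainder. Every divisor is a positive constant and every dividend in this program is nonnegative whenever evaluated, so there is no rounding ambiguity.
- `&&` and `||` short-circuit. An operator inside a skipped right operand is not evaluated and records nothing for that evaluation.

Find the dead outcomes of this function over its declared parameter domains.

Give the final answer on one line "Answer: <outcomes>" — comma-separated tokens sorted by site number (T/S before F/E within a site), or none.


sweeping the full domain (40 inputs) for each outcome:
  reachable outcomes have witnesses, e.g. B1=T (e.g. p=3), B1=F (e.g. p=38), B2=T (e.g. p=3), B2=F (e.g. p=3)
Answer: none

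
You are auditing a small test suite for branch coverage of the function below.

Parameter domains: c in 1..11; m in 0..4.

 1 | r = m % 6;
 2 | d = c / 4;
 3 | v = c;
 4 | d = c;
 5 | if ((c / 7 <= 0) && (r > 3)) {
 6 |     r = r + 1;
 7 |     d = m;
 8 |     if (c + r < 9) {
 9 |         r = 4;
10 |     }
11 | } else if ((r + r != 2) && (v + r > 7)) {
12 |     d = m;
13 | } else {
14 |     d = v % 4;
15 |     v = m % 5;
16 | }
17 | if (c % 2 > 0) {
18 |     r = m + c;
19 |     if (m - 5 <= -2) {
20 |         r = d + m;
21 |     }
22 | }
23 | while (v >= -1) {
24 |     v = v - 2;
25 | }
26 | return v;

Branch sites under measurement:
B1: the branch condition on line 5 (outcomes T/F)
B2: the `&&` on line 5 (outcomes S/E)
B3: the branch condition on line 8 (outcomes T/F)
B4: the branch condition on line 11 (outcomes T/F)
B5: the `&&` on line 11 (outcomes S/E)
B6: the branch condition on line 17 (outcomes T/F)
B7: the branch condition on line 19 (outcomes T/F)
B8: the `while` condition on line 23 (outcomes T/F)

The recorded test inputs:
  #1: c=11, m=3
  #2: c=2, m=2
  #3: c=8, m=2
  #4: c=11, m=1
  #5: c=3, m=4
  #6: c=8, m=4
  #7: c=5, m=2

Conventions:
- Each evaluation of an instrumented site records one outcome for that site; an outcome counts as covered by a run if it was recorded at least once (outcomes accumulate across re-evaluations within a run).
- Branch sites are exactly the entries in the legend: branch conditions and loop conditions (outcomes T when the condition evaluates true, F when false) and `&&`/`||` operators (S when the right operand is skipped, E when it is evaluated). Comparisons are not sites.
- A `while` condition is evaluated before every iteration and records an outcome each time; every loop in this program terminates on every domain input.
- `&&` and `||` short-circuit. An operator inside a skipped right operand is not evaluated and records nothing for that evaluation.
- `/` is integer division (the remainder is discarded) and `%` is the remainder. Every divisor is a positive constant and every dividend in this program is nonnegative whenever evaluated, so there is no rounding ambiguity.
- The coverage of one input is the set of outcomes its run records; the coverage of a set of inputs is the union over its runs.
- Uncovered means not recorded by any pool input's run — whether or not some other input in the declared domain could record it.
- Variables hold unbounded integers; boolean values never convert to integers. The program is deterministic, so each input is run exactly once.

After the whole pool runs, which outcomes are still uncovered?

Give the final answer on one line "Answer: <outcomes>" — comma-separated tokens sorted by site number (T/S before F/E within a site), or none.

run #1 (c=11, m=3) runs B2->S, B1->F, B5->E, B4->T, B6->T, B7->T, B8->T, B8->T, B8->T, B8->T, B8->T, B8->T, B8->T, B8->F; records B1=F, B2=S, B4=T, B5=E, B6=T, B7=T, B8=T, B8=F
run #2 (c=2, m=2) runs B2->E, B1->F, B5->E, B4->F, B6->F, B8->T, B8->T, B8->F; records B1=F, B2=E, B4=F, B5=E, B6=F, B8=T, B8=F
run #3 (c=8, m=2) runs B2->S, B1->F, B5->E, B4->T, B6->F, B8->T, B8->T, B8->T, B8->T, B8->T, B8->F; records B1=F, B2=S, B4=T, B5=E, B6=F, B8=T, B8=F
run #4 (c=11, m=1) runs B2->S, B1->F, B5->S, B4->F, B6->T, B7->T, B8->T, B8->T, B8->F; records B1=F, B2=S, B4=F, B5=S, B6=T, B7=T, B8=T, B8=F
run #5 (c=3, m=4) runs B2->E, B1->T, B3->T, B6->T, B7->F, B8->T, B8->T, B8->T, B8->F; records B1=T, B2=E, B3=T, B6=T, B7=F, B8=T, B8=F
run #6 (c=8, m=4) runs B2->S, B1->F, B5->E, B4->T, B6->F, B8->T, B8->T, B8->T, B8->T, B8->T, B8->F; records B1=F, B2=S, B4=T, B5=E, B6=F, B8=T, B8=F
run #7 (c=5, m=2) runs B2->E, B1->F, B5->E, B4->F, B6->T, B7->T, B8->T, B8->T, B8->F; records B1=F, B2=E, B4=F, B5=E, B6=T, B7=T, B8=T, B8=F
union over the pool: B1=T, B1=F, B2=S, B2=E, B3=T, B4=T, B4=F, B5=S, B5=E, B6=T, B6=F, B7=T, B7=F, B8=T, B8=F
uncovered (1 of 16): B3=F

Answer: B3=F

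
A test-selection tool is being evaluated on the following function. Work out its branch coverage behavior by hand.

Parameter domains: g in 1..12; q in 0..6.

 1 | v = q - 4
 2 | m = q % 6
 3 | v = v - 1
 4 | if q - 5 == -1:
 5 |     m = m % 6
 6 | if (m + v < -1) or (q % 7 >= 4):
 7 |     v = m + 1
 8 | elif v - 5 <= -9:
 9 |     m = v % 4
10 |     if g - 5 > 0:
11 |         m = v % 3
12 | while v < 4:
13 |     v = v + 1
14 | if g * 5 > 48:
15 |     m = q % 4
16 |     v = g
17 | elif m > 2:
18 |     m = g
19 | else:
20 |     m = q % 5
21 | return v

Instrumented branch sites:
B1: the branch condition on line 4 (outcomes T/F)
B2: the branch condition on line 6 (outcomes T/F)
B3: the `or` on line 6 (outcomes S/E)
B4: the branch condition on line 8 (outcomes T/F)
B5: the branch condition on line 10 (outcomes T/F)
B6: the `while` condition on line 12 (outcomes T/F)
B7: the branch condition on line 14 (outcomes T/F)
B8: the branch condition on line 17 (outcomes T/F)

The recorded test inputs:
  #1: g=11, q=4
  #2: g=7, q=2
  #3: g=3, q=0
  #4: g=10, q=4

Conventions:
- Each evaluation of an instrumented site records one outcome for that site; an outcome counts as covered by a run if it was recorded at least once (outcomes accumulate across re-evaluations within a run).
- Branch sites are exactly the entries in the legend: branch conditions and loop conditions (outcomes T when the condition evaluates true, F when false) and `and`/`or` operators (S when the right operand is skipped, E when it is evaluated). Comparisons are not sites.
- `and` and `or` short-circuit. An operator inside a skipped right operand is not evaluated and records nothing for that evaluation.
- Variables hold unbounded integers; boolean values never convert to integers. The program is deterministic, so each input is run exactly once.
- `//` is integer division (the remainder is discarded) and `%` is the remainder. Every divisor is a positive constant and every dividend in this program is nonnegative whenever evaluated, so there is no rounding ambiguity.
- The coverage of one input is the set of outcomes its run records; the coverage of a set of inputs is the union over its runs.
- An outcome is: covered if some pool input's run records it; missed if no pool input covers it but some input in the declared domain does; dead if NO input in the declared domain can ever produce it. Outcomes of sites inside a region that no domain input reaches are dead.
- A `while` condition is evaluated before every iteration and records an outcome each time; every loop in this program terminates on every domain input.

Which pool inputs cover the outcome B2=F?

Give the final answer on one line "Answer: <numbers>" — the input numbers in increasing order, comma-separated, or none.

input #1 (g=11, q=4): never hits B2=F
input #2 (g=7, q=2): hits B2=F
input #3 (g=3, q=0): never hits B2=F
input #4 (g=10, q=4): never hits B2=F

Answer: 2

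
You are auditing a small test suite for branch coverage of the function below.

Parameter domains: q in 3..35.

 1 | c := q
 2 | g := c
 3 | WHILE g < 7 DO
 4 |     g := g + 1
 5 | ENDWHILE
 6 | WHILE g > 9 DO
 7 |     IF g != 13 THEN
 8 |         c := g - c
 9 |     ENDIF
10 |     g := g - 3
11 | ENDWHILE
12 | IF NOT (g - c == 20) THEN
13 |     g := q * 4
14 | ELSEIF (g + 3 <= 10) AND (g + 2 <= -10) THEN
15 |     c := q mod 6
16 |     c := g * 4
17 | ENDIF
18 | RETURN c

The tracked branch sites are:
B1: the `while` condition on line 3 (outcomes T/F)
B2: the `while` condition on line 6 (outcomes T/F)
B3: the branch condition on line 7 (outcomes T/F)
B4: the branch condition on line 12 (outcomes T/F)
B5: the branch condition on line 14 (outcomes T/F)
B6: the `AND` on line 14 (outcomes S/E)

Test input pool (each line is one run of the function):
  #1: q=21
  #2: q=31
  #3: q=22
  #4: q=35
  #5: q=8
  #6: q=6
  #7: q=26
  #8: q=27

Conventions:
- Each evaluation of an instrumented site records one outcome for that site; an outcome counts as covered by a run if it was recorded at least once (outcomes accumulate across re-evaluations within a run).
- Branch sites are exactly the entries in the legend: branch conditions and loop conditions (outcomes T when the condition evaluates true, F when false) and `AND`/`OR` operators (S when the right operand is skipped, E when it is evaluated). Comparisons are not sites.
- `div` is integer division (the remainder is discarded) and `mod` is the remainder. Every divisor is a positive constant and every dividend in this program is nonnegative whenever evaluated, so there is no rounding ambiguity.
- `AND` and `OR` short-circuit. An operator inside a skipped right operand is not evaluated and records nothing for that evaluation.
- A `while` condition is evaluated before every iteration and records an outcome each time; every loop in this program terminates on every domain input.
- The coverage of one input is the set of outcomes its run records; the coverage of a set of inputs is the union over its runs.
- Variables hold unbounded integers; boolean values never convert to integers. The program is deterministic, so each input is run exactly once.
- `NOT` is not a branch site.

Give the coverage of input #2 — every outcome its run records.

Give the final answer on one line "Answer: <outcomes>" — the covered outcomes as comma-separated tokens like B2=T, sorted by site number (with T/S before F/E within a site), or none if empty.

Simulating input #2 (q=31) step by step:
  B1->F, B2->T, B3->T, B2->T, B3->T, B2->T, B3->T, B2->T, B3->T, B2->T
  B3->T, B2->T, B3->T, B2->T, B3->F, B2->T, B3->T, B2->F, B4->T
distinct outcomes covered: B1=F, B2=T, B2=F, B3=T, B3=F, B4=T

Answer: B1=F, B2=T, B2=F, B3=T, B3=F, B4=T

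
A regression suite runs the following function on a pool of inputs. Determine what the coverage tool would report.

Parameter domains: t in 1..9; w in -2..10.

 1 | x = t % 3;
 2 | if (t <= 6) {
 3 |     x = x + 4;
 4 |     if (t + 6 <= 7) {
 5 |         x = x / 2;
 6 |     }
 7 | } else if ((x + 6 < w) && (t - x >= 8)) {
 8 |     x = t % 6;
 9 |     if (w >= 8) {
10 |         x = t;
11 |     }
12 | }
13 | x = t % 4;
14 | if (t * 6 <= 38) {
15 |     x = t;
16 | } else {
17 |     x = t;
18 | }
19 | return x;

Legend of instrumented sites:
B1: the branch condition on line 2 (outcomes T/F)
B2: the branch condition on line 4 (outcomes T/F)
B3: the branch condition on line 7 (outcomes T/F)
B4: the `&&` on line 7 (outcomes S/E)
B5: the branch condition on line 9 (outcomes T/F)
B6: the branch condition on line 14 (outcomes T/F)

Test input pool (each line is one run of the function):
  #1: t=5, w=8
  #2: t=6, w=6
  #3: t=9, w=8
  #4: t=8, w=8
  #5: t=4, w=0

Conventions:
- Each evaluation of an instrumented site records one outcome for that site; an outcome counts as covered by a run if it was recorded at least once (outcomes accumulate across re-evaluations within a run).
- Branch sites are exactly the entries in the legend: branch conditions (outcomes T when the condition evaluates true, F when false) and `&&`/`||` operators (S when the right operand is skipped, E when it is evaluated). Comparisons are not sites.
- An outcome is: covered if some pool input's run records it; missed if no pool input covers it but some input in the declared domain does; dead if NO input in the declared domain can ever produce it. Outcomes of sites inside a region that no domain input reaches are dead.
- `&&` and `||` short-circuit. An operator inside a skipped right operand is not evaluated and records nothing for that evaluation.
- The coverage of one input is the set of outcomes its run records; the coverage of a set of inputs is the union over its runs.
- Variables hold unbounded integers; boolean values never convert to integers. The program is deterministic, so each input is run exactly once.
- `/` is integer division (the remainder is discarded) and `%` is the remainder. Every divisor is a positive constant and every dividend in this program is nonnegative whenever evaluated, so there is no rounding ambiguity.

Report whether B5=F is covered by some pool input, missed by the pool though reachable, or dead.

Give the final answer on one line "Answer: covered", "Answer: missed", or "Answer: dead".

no pool input records B5=F
but domain input (t=9, w=7) does record it -> reachable, so missed

Answer: missed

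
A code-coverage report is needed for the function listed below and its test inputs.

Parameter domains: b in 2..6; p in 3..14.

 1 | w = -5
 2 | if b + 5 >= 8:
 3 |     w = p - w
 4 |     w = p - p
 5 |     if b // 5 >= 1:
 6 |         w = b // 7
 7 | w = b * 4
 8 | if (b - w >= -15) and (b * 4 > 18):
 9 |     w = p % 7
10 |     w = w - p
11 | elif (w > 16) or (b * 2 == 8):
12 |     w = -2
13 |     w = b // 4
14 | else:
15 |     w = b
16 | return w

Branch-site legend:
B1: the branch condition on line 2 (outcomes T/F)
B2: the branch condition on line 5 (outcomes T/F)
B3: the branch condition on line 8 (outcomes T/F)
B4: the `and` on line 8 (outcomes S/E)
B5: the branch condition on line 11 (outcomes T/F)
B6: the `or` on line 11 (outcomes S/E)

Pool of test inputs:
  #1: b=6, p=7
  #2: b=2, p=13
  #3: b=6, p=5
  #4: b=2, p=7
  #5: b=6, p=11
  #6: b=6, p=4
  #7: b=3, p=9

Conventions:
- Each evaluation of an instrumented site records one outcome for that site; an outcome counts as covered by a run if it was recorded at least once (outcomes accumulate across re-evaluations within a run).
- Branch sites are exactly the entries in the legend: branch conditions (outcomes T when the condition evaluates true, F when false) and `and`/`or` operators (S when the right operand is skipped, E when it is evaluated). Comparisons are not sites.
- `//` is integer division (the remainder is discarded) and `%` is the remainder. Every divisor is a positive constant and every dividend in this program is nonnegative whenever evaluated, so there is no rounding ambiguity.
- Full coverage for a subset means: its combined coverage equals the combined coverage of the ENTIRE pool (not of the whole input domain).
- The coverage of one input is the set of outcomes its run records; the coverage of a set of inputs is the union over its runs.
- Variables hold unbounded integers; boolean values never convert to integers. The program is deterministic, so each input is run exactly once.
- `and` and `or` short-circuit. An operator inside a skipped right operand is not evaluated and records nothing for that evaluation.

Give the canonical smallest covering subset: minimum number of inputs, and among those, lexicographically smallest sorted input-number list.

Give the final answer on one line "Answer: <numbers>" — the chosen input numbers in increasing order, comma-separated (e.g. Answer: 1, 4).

input #1 (b=6, p=7): events B1->T, B2->T, B4->S, B3->F, B6->S, B5->T; covers B1=T, B2=T, B3=F, B4=S, B5=T, B6=S
input #2 (b=2, p=13): events B1->F, B4->E, B3->F, B6->E, B5->F; covers B1=F, B3=F, B4=E, B5=F, B6=E
input #3 (b=6, p=5): events B1->T, B2->T, B4->S, B3->F, B6->S, B5->T; covers B1=T, B2=T, B3=F, B4=S, B5=T, B6=S
input #4 (b=2, p=7): events B1->F, B4->E, B3->F, B6->E, B5->F; covers B1=F, B3=F, B4=E, B5=F, B6=E
input #5 (b=6, p=11): events B1->T, B2->T, B4->S, B3->F, B6->S, B5->T; covers B1=T, B2=T, B3=F, B4=S, B5=T, B6=S
input #6 (b=6, p=4): events B1->T, B2->T, B4->S, B3->F, B6->S, B5->T; covers B1=T, B2=T, B3=F, B4=S, B5=T, B6=S
input #7 (b=3, p=9): events B1->T, B2->F, B4->E, B3->F, B6->E, B5->F; covers B1=T, B2=F, B3=F, B4=E, B5=F, B6=E
the full pool covers 11 outcomes: B1=T, B1=F, B2=T, B2=F, B3=F, B4=S, B4=E, B5=T, B5=F, B6=S, B6=E
no size-1 subset reaches all 11 outcomes (best union: 6/11)
no size-2 subset reaches all 11 outcomes (best union: 10/11)
inputs {1, 2, 7} (size 3) cover everything; no size-3 subset with a lexicographically smaller index list covers all 11

Answer: 1, 2, 7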